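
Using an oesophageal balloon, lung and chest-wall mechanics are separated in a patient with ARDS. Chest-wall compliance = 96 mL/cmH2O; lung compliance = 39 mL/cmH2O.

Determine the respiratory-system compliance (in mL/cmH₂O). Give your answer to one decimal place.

27.7

Lung and chest wall are elastances in series: 1/Crs = 1/CL + 1/Ccw.
1/Crs = 1/39 + 1/96 = 0.03606.
Crs = 27.732 mL/cmH2O.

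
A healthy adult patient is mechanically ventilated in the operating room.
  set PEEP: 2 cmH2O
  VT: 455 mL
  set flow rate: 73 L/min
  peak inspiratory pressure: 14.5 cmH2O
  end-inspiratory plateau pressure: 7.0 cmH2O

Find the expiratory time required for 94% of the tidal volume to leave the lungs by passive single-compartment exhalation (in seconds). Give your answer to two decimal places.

Flow: 73 L/min ÷ 60 = 1.2167 L/s.
R = (PIP − Pplat)/V̇ = (14.5 − 7.0) / 1.2167 = 7.5/1.2167 = 6.164 cmH2O·s/L.
C = Vt/(Pplat − PEEP) = 455.0 / (7.0 − 2) = 455.0/5.0 = 91.0 mL/cmH2O.
τ = R × C = 6.164 × 0.091 L/cmH2O = 0.5609 s.
t = −τ·ln(1 − 0.94) = −0.5609·ln(0.06) = 1.578 s.

1.58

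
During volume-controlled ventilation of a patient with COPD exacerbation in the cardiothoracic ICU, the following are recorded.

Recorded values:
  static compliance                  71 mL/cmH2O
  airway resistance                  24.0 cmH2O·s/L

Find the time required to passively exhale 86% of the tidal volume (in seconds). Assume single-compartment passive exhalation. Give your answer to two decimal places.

3.35

τ = R × C = 24.0 × 71 mL/cmH2O = 24.0 × 0.071 L/cmH2O = 1.704 s.
Exhaled fraction f = 1 − e^(−t/τ) → t = −τ·ln(1 − f) = −1.704·ln(0.14) = 3.35 s.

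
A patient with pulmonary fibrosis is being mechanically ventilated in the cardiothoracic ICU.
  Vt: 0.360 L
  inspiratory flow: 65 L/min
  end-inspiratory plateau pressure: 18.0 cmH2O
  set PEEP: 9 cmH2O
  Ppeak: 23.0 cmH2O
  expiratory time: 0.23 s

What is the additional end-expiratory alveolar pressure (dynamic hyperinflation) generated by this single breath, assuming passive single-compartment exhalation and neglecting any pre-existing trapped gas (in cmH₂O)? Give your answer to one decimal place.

2.6

Flow: 65 L/min ÷ 60 = 1.0833 L/s.
R = (PIP − Pplat)/V̇ = (23.0 − 18.0) / 1.0833 = 5.0/1.0833 = 4.616 cmH2O·s/L.
C = Vt/(Pplat − PEEP) = 360.0 / (18.0 − 9) = 360.0/9.0 = 40.0 mL/cmH2O.
τ = R × C = 4.616 × 0.04 L/cmH2O = 0.1846 s.
Fraction remaining = e^(−Te/τ) = e^(−0.23/0.1846) = 0.2877; trapped volume = 360.0 × 0.2877 = 103.57 mL.
Additional alveolar pressure from trapping ≈ V_trapped / C = 103.57 / 40.0 = 2.589 cmH2O.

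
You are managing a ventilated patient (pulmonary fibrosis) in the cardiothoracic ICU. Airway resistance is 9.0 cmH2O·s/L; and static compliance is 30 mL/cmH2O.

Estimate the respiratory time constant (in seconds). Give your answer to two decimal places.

τ = R × C = 9.0 × 30 mL/cmH2O = 9.0 × 0.030 L/cmH2O = 0.27 s.

0.27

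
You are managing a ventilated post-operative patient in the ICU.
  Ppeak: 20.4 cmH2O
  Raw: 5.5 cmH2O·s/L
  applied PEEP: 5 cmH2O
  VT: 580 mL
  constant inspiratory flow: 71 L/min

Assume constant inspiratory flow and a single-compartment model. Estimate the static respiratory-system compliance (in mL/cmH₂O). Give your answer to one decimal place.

65.2

Flow: 71 L/min ÷ 60 = 1.1833 L/s.
Equation of motion (constant flow): PIP = Vt/C + R·V̇ + PEEP.
Vt/C = PIP − R·V̇ − PEEP = 20.4 − 5.5×1.1833 − 5 = 20.4 − 6.508 − 5 = 8.892 cmH2O.
C = Vt / 8.892 = 580 / 8.892 = 65.227 mL/cmH2O.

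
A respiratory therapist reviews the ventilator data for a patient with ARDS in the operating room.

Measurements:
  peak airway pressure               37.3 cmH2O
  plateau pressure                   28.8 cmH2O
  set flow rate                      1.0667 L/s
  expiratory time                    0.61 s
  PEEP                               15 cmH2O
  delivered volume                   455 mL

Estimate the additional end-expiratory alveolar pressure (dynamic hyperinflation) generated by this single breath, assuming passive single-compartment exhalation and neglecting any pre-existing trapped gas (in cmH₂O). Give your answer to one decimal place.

R = (PIP − Pplat)/V̇ = (37.3 − 28.8) / 1.0667 = 8.5/1.0667 = 7.969 cmH2O·s/L.
C = Vt/(Pplat − PEEP) = 455.0 / (28.8 − 15) = 455.0/13.8 = 32.971 mL/cmH2O.
τ = R × C = 7.969 × 0.03297 L/cmH2O = 0.2627 s.
Fraction remaining = e^(−Te/τ) = e^(−0.61/0.2627) = 0.09807; trapped volume = 455.0 × 0.09807 = 44.622 mL.
Additional alveolar pressure from trapping ≈ V_trapped / C = 44.622 / 32.971 = 1.353 cmH2O.

1.4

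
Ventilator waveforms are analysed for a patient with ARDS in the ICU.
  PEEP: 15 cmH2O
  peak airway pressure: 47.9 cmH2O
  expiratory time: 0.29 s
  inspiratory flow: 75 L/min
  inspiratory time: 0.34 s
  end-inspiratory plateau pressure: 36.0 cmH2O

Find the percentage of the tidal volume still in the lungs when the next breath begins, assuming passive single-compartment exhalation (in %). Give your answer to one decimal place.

22.2

Flow: 75 L/min ÷ 60 = 1.25 L/s.
Vt = flow × Ti = 1.25 L/s × 0.34 s × 1000 mL/L = 425.0 mL.
R = (PIP − Pplat)/V̇ = (47.9 − 36.0) / 1.25 = 11.9/1.25 = 9.52 cmH2O·s/L.
C = Vt/(Pplat − PEEP) = 425.0 / (36.0 − 15) = 425.0/21.0 = 20.238 mL/cmH2O.
τ = R × C = 9.52 × 0.02024 L/cmH2O = 0.1927 s.
Fraction remaining at end-expiration = e^(−Te/τ) = e^(−0.29/0.1927) = 0.222 → 22.2%.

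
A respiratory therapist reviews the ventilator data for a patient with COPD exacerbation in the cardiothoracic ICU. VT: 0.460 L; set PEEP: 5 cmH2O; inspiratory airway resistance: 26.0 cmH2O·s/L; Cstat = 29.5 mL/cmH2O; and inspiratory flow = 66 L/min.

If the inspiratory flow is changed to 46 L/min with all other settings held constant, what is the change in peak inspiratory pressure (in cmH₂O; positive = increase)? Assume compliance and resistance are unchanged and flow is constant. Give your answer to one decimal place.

-8.7

Flow: 66 L/min ÷ 60 = 1.1 L/s.
New flow: 46 L/min ÷ 60 = 0.7667 L/s.
PIP = Vt/C + R·V̇ + PEEP (constant-flow equation of motion).
Only the resistive term changes: ΔPIP = R × ΔV̇ = 26.0 × (0.7667 − 1.1) = 26.0 × -0.3333 = -8.666 cmH2O.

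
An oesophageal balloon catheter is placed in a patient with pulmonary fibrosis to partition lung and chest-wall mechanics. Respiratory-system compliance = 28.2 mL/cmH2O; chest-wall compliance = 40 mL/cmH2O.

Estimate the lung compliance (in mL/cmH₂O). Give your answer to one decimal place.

95.6

1/CL = 1/Crs − 1/Ccw.
1/CL = 1/28.2 − 1/40 = 0.01046.
CL = 95.602 mL/cmH2O.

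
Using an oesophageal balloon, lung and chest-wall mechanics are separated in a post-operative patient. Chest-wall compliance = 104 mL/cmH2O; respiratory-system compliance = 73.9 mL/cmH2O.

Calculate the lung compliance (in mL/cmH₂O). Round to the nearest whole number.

255

1/CL = 1/Crs − 1/Ccw.
1/CL = 1/73.9 − 1/104 = 0.003916.
CL = 255.36 mL/cmH2O.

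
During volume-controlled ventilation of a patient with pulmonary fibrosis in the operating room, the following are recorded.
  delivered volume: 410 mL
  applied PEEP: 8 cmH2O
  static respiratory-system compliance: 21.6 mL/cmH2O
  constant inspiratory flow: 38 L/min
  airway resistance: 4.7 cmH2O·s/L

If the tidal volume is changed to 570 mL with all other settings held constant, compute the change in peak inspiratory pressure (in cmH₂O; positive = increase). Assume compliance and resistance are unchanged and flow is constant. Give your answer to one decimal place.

7.4

PIP = Vt/C + R·V̇ + PEEP (constant-flow equation of motion).
Only the elastic term changes: ΔPIP = ΔVt / C = (570 − 410) / 21.6 = 7.407 cmH2O.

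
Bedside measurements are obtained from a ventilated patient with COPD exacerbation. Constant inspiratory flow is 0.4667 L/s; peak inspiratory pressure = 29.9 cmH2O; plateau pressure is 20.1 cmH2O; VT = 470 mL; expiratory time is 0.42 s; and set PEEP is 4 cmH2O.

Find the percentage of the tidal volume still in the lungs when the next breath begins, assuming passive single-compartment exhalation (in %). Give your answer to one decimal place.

R = (PIP − Pplat)/V̇ = (29.9 − 20.1) / 0.4667 = 9.8/0.4667 = 20.999 cmH2O·s/L.
C = Vt/(Pplat − PEEP) = 470.0 / (20.1 − 4) = 470.0/16.1 = 29.193 mL/cmH2O.
τ = R × C = 20.999 × 0.02919 L/cmH2O = 0.613 s.
Fraction remaining at end-expiration = e^(−Te/τ) = e^(−0.42/0.613) = 0.504 → 50.4%.

50.4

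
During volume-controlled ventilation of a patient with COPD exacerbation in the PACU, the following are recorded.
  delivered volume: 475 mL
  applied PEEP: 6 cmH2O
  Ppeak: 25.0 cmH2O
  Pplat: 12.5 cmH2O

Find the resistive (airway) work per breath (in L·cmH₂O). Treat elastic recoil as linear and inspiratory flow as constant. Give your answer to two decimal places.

With constant inspiratory flow the resistive pressure is constant at PIP − Pplat = 25.0 − 12.5 = 12.5 cmH2O, so resistive work = 12.5 × 0.475 = 5.938 L·cmH2O.

5.94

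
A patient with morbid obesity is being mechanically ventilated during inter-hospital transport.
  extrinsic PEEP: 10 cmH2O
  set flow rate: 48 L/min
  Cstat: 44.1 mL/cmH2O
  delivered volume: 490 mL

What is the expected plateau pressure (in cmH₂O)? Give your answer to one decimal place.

Pplat = PEEP + Vt / Cstat = 10 + 490 / 44.1 = 10 + 11.111 = 21.111 cmH2O.

21.1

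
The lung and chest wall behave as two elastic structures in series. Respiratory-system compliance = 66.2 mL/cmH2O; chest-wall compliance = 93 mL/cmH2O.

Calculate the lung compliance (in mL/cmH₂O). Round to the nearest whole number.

230

1/CL = 1/Crs − 1/Ccw.
1/CL = 1/66.2 − 1/93 = 0.004353.
CL = 229.73 mL/cmH2O.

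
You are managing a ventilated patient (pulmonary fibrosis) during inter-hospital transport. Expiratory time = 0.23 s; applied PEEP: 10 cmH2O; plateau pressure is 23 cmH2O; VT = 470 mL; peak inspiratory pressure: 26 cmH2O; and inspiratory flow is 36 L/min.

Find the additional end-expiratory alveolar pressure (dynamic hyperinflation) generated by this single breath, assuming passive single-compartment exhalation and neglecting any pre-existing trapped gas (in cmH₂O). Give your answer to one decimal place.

3.6

Flow: 36 L/min ÷ 60 = 0.6 L/s.
R = (PIP − Pplat)/V̇ = (26 − 23) / 0.6 = 3.0/0.6 = 5.0 cmH2O·s/L.
C = Vt/(Pplat − PEEP) = 470.0 / (23 − 10) = 470.0/13.0 = 36.154 mL/cmH2O.
τ = R × C = 5.0 × 0.03615 L/cmH2O = 0.1808 s.
Fraction remaining = e^(−Te/τ) = e^(−0.23/0.1808) = 0.2802; trapped volume = 470.0 × 0.2802 = 131.69 mL.
Additional alveolar pressure from trapping ≈ V_trapped / C = 131.69 / 36.154 = 3.642 cmH2O.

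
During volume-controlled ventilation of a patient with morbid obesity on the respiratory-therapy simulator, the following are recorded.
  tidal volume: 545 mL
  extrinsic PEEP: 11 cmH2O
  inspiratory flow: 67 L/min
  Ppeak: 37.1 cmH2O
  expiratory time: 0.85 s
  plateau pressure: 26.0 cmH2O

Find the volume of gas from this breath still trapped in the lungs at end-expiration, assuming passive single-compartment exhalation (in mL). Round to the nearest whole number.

Flow: 67 L/min ÷ 60 = 1.1167 L/s.
R = (PIP − Pplat)/V̇ = (37.1 − 26.0) / 1.1167 = 11.1/1.1167 = 9.94 cmH2O·s/L.
C = Vt/(Pplat − PEEP) = 545.0 / (26.0 − 11) = 545.0/15.0 = 36.333 mL/cmH2O.
τ = R × C = 9.94 × 0.03633 L/cmH2O = 0.3611 s.
Fraction remaining = e^(−Te/τ) = e^(−0.85/0.3611) = 0.095.
Trapped volume = 545.0 × 0.095 = 51.775 mL.

52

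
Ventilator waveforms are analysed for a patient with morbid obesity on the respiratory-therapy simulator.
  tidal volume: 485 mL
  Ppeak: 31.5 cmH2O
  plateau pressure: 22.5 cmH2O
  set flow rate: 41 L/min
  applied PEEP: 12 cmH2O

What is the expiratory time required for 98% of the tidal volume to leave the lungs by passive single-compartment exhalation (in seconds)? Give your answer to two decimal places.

2.38

Flow: 41 L/min ÷ 60 = 0.6833 L/s.
R = (PIP − Pplat)/V̇ = (31.5 − 22.5) / 0.6833 = 9.0/0.6833 = 13.171 cmH2O·s/L.
C = Vt/(Pplat − PEEP) = 485.0 / (22.5 − 12) = 485.0/10.5 = 46.19 mL/cmH2O.
τ = R × C = 13.171 × 0.04619 L/cmH2O = 0.6084 s.
t = −τ·ln(1 − 0.98) = −0.6084·ln(0.02) = 2.38 s.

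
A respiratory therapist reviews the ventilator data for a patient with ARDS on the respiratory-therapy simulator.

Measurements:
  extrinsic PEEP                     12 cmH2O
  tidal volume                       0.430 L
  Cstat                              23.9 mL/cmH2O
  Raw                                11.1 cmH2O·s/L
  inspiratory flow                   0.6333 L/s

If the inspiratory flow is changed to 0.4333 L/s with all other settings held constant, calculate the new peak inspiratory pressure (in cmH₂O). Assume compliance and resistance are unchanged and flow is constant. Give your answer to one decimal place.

34.8

PIP = Vt/C + R·V̇ + PEEP (constant-flow equation of motion).
Only the resistive term changes: ΔPIP = R × ΔV̇ = 11.1 × (0.4333 − 0.6333) = 11.1 × -0.2 = -2.22 cmH2O.
Original PIP = 430/23.9 + 11.1×0.6333 + 12 = 37.021 cmH2O; new PIP = 37.021 + (-2.22) = 34.801 cmH2O.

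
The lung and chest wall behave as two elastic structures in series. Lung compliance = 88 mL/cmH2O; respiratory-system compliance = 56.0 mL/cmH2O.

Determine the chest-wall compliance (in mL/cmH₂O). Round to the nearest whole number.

154

1/Ccw = 1/Crs − 1/CL.
1/Ccw = 1/56.0 − 1/88 = 0.006494.
Ccw = 153.99 mL/cmH2O.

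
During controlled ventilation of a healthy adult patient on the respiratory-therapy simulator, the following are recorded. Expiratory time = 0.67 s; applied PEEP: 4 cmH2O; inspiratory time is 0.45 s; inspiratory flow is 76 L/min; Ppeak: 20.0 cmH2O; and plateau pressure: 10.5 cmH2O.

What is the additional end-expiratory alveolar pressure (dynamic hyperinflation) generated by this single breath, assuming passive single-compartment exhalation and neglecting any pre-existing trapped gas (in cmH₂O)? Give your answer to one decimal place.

2.3

Flow: 76 L/min ÷ 60 = 1.2667 L/s.
Vt = flow × Ti = 1.2667 L/s × 0.45 s × 1000 mL/L = 570.02 mL.
R = (PIP − Pplat)/V̇ = (20.0 − 10.5) / 1.2667 = 9.5/1.2667 = 7.5 cmH2O·s/L.
C = Vt/(Pplat − PEEP) = 570.02 / (10.5 − 4) = 570.02/6.5 = 87.695 mL/cmH2O.
τ = R × C = 7.5 × 0.0877 L/cmH2O = 0.6578 s.
Fraction remaining = e^(−Te/τ) = e^(−0.67/0.6578) = 0.3611; trapped volume = 570.02 × 0.3611 = 205.83 mL.
Additional alveolar pressure from trapping ≈ V_trapped / C = 205.83 / 87.695 = 2.347 cmH2O.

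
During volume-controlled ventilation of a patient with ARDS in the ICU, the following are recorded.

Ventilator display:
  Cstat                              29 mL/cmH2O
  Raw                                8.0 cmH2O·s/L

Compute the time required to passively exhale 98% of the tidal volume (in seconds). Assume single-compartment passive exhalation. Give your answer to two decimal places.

0.91

τ = R × C = 8.0 × 29 mL/cmH2O = 8.0 × 0.029 L/cmH2O = 0.232 s.
Exhaled fraction f = 1 − e^(−t/τ) → t = −τ·ln(1 − f) = −0.232·ln(0.02) = 0.9076 s.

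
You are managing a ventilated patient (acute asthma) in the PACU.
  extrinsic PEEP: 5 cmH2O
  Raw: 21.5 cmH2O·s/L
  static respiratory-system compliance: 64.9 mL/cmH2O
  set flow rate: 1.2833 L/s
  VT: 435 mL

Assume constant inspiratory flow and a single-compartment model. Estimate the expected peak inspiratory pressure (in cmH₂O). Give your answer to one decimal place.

39.3

Equation of motion (constant flow): PIP = Vt/C + R·V̇ + PEEP.
PIP = 435/64.9 + 21.5×1.2833 + 5 = 6.703 + 27.591 + 5 = 39.294 cmH2O.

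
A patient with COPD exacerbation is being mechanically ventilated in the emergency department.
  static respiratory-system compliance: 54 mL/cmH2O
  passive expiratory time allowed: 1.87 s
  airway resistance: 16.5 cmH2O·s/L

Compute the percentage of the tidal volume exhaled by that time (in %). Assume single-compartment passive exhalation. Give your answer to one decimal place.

87.7

τ = R × C = 16.5 × 54 mL/cmH2O = 16.5 × 0.054 L/cmH2O = 0.891 s.
Passive exhalation: V(t)/V₀ = e^(−t/τ) = e^(−1.87/0.891) = 0.1226.
Fraction exhaled = 1 − 0.1226 = 0.8774 → 87.74%.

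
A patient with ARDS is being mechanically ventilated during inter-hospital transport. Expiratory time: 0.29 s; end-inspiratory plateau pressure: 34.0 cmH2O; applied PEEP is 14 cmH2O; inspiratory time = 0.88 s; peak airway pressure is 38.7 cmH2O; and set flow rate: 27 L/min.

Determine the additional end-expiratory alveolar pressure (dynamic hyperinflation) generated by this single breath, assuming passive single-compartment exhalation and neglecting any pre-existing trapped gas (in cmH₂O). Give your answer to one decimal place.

4.9

Flow: 27 L/min ÷ 60 = 0.45 L/s.
Vt = flow × Ti = 0.45 L/s × 0.88 s × 1000 mL/L = 396.0 mL.
R = (PIP − Pplat)/V̇ = (38.7 − 34.0) / 0.45 = 4.7/0.45 = 10.444 cmH2O·s/L.
C = Vt/(Pplat − PEEP) = 396.0 / (34.0 − 14) = 396.0/20.0 = 19.8 mL/cmH2O.
τ = R × C = 10.444 × 0.0198 L/cmH2O = 0.2068 s.
Fraction remaining = e^(−Te/τ) = e^(−0.29/0.2068) = 0.246; trapped volume = 396.0 × 0.246 = 97.416 mL.
Additional alveolar pressure from trapping ≈ V_trapped / C = 97.416 / 19.8 = 4.92 cmH2O.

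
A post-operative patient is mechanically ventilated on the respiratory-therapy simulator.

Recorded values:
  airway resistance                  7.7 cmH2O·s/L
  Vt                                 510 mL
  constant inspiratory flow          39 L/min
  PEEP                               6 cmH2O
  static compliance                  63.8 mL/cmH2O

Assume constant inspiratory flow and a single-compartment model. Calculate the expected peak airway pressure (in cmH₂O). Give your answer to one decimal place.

Flow: 39 L/min ÷ 60 = 0.65 L/s.
Equation of motion (constant flow): PIP = Vt/C + R·V̇ + PEEP.
PIP = 510/63.8 + 7.7×0.65 + 6 = 7.994 + 5.005 + 6 = 18.999 cmH2O.

19.0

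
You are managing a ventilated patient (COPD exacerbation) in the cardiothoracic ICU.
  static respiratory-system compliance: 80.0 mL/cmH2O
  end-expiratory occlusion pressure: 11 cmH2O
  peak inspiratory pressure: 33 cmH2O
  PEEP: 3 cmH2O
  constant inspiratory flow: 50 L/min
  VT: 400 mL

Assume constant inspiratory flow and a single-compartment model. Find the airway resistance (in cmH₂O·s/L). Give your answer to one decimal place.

Flow: 50 L/min ÷ 60 = 0.8333 L/s.
Total PEEP = 11 cmH2O (set 3 + intrinsic 8); this is the baseline alveolar pressure.
Equation of motion (constant flow): PIP = Vt/C + R·V̇ + PEEP.
R·V̇ = PIP − Vt/C − PEEP = 33 − 400/80.0 − 11 = 33 − 5.0 − 11 = 17.0 cmH2O.
R = 17.0 / 0.8333 = 20.401 cmH2O·s/L.

20.4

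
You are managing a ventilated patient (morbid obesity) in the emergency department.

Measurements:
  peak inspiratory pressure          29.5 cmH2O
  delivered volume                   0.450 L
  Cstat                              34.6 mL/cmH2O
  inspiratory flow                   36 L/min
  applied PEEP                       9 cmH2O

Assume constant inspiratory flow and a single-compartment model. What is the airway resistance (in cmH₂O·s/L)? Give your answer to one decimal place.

Flow: 36 L/min ÷ 60 = 0.6 L/s.
Equation of motion (constant flow): PIP = Vt/C + R·V̇ + PEEP.
R·V̇ = PIP − Vt/C − PEEP = 29.5 − 450/34.6 − 9 = 29.5 − 13.006 − 9 = 7.494 cmH2O.
R = 7.494 / 0.6 = 12.49 cmH2O·s/L.

12.5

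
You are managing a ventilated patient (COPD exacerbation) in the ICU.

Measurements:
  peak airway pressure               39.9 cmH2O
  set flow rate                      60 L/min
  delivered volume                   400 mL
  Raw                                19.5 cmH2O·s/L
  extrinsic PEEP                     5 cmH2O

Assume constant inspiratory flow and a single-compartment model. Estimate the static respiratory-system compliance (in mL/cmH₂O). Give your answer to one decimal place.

Flow: 60 L/min ÷ 60 = 1 L/s.
Equation of motion (constant flow): PIP = Vt/C + R·V̇ + PEEP.
Vt/C = PIP − R·V̇ − PEEP = 39.9 − 19.5×1 − 5 = 39.9 − 19.5 − 5 = 15.4 cmH2O.
C = Vt / 15.4 = 400 / 15.4 = 25.974 mL/cmH2O.

26.0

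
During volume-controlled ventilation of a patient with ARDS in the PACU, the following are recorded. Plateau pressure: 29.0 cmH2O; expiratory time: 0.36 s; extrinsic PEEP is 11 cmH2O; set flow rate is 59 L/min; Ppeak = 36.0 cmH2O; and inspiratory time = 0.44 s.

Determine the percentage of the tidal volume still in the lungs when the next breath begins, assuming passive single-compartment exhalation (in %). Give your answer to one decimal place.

Flow: 59 L/min ÷ 60 = 0.9833 L/s.
Vt = flow × Ti = 0.9833 L/s × 0.44 s × 1000 mL/L = 432.65 mL.
R = (PIP − Pplat)/V̇ = (36.0 − 29.0) / 0.9833 = 7.0/0.9833 = 7.119 cmH2O·s/L.
C = Vt/(Pplat − PEEP) = 432.65 / (29.0 − 11) = 432.65/18.0 = 24.036 mL/cmH2O.
τ = R × C = 7.119 × 0.02404 L/cmH2O = 0.1711 s.
Fraction remaining at end-expiration = e^(−Te/τ) = e^(−0.36/0.1711) = 0.122 → 12.2%.

12.2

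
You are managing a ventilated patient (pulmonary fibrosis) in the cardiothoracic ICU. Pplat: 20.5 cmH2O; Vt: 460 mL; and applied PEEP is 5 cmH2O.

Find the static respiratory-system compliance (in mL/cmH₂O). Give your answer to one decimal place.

Cstat = Vt / (Pplat − PEEP) = 460 / (20.5 − 5) = 460 / 15.5 = 29.677 mL/cmH2O.

29.7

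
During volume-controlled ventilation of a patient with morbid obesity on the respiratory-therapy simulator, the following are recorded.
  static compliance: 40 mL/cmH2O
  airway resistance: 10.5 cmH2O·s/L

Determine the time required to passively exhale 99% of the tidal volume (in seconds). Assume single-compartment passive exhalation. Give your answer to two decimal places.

1.93

τ = R × C = 10.5 × 40 mL/cmH2O = 10.5 × 0.040 L/cmH2O = 0.42 s.
Exhaled fraction f = 1 − e^(−t/τ) → t = −τ·ln(1 − f) = −0.42·ln(0.01) = 1.934 s.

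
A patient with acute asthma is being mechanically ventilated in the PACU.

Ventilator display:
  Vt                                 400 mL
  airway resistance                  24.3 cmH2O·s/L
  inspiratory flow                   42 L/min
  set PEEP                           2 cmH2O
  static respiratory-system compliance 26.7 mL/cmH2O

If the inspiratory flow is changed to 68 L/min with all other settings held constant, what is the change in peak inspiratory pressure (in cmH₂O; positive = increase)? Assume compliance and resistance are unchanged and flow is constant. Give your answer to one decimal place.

10.5

Flow: 42 L/min ÷ 60 = 0.7 L/s.
New flow: 68 L/min ÷ 60 = 1.1333 L/s.
PIP = Vt/C + R·V̇ + PEEP (constant-flow equation of motion).
Only the resistive term changes: ΔPIP = R × ΔV̇ = 24.3 × (1.1333 − 0.7) = 24.3 × 0.4333 = 10.529 cmH2O.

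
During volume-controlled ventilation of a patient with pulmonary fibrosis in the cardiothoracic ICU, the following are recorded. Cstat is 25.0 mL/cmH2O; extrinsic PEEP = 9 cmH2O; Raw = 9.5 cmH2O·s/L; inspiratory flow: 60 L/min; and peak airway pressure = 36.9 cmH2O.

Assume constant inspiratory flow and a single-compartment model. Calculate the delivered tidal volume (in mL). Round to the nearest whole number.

Flow: 60 L/min ÷ 60 = 1 L/s.
Equation of motion (constant flow): PIP = Vt/C + R·V̇ + PEEP.
Vt/C = PIP − R·V̇ − PEEP = 36.9 − 9.5 − 9 = 18.4 cmH2O.
Vt = C × 18.4 = 25.0 × 18.4 = 460.0 mL.

460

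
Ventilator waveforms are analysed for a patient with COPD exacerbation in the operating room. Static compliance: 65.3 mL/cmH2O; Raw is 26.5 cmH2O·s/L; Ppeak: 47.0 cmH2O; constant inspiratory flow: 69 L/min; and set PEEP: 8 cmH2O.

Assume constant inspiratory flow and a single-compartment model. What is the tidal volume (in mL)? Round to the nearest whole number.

557

Flow: 69 L/min ÷ 60 = 1.15 L/s.
Equation of motion (constant flow): PIP = Vt/C + R·V̇ + PEEP.
Vt/C = PIP − R·V̇ − PEEP = 47.0 − 30.475 − 8 = 8.525 cmH2O.
Vt = C × 8.525 = 65.3 × 8.525 = 556.68 mL.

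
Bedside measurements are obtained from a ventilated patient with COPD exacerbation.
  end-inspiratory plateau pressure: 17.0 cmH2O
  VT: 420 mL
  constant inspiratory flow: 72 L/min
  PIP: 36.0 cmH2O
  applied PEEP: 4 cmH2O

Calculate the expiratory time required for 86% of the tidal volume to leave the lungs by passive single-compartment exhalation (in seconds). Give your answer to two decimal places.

1.01

Flow: 72 L/min ÷ 60 = 1.2 L/s.
R = (PIP − Pplat)/V̇ = (36.0 − 17.0) / 1.2 = 19.0/1.2 = 15.833 cmH2O·s/L.
C = Vt/(Pplat − PEEP) = 420.0 / (17.0 − 4) = 420.0/13.0 = 32.308 mL/cmH2O.
τ = R × C = 15.833 × 0.03231 L/cmH2O = 0.5116 s.
t = −τ·ln(1 − 0.86) = −0.5116·ln(0.14) = 1.006 s.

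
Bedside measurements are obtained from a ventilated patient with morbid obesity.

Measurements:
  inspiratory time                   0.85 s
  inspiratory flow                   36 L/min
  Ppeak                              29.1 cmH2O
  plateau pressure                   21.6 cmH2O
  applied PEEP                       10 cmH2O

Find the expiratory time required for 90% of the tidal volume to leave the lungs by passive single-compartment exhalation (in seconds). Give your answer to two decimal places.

Flow: 36 L/min ÷ 60 = 0.6 L/s.
Vt = flow × Ti = 0.6 L/s × 0.85 s × 1000 mL/L = 510.0 mL.
R = (PIP − Pplat)/V̇ = (29.1 − 21.6) / 0.6 = 7.5/0.6 = 12.5 cmH2O·s/L.
C = Vt/(Pplat − PEEP) = 510.0 / (21.6 − 10) = 510.0/11.6 = 43.966 mL/cmH2O.
τ = R × C = 12.5 × 0.04397 L/cmH2O = 0.5496 s.
t = −τ·ln(1 − 0.90) = −0.5496·ln(0.1) = 1.266 s.

1.27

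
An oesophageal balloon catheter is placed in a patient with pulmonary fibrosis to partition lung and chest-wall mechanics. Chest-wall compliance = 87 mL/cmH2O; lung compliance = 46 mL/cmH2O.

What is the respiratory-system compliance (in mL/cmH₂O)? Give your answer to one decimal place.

Lung and chest wall are elastances in series: 1/Crs = 1/CL + 1/Ccw.
1/Crs = 1/46 + 1/87 = 0.03323.
Crs = 30.093 mL/cmH2O.

30.1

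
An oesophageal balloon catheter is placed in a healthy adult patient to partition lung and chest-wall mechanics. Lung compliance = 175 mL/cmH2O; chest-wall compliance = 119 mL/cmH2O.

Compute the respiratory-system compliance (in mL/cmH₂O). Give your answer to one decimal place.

Lung and chest wall are elastances in series: 1/Crs = 1/CL + 1/Ccw.
1/Crs = 1/175 + 1/119 = 0.01412.
Crs = 70.822 mL/cmH2O.

70.8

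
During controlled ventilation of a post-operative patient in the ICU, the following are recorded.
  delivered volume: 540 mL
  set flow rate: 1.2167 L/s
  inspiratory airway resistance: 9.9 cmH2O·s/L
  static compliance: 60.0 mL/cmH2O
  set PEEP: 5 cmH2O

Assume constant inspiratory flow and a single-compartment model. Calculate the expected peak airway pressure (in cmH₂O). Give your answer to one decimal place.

Equation of motion (constant flow): PIP = Vt/C + R·V̇ + PEEP.
PIP = 540/60.0 + 9.9×1.2167 + 5 = 9.0 + 12.045 + 5 = 26.045 cmH2O.

26.0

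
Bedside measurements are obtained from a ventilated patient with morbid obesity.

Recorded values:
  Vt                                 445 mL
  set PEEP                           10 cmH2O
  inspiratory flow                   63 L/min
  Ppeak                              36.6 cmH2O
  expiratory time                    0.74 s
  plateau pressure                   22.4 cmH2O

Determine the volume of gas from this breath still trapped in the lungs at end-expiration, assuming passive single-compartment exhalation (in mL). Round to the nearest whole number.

Flow: 63 L/min ÷ 60 = 1.05 L/s.
R = (PIP − Pplat)/V̇ = (36.6 − 22.4) / 1.05 = 14.2/1.05 = 13.524 cmH2O·s/L.
C = Vt/(Pplat − PEEP) = 445.0 / (22.4 − 10) = 445.0/12.4 = 35.887 mL/cmH2O.
τ = R × C = 13.524 × 0.03589 L/cmH2O = 0.4854 s.
Fraction remaining = e^(−Te/τ) = e^(−0.74/0.4854) = 0.2177.
Trapped volume = 445.0 × 0.2177 = 96.877 mL.

97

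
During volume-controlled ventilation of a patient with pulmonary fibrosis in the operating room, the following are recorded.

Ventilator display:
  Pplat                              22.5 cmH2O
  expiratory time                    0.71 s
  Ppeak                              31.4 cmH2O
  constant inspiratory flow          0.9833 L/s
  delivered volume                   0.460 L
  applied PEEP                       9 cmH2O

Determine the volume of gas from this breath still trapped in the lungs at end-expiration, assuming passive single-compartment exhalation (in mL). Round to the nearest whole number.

R = (PIP − Pplat)/V̇ = (31.4 − 22.5) / 0.9833 = 8.9/0.9833 = 9.051 cmH2O·s/L.
C = Vt/(Pplat − PEEP) = 460.0 / (22.5 − 9) = 460.0/13.5 = 34.074 mL/cmH2O.
τ = R × C = 9.051 × 0.03407 L/cmH2O = 0.3084 s.
Fraction remaining = e^(−Te/τ) = e^(−0.71/0.3084) = 0.1.
Trapped volume = 460.0 × 0.1 = 46.0 mL.

46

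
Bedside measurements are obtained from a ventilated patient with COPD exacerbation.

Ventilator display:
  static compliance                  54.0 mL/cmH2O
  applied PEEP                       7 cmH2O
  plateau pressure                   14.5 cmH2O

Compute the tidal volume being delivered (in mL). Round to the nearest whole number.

Vt = Cstat × (Pplat − PEEP) = 54.0 × (14.5 − 7) = 54.0 × 7.5 = 405.0 mL.

405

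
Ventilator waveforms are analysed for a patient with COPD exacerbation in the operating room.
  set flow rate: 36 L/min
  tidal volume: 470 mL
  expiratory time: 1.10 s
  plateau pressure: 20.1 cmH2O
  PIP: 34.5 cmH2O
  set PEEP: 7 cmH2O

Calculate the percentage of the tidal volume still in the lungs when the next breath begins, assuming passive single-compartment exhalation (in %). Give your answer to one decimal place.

27.9

Flow: 36 L/min ÷ 60 = 0.6 L/s.
R = (PIP − Pplat)/V̇ = (34.5 − 20.1) / 0.6 = 14.4/0.6 = 24.0 cmH2O·s/L.
C = Vt/(Pplat − PEEP) = 470.0 / (20.1 − 7) = 470.0/13.1 = 35.878 mL/cmH2O.
τ = R × C = 24.0 × 0.03588 L/cmH2O = 0.8611 s.
Fraction remaining at end-expiration = e^(−Te/τ) = e^(−1.10/0.8611) = 0.2788 → 27.88%.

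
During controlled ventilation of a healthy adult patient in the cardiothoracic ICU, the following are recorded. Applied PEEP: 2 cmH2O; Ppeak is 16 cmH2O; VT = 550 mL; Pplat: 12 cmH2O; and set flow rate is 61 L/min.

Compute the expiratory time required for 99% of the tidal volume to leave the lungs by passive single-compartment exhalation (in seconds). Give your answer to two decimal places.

Flow: 61 L/min ÷ 60 = 1.0167 L/s.
R = (PIP − Pplat)/V̇ = (16 − 12) / 1.0167 = 4.0/1.0167 = 3.934 cmH2O·s/L.
C = Vt/(Pplat − PEEP) = 550.0 / (12 − 2) = 550.0/10.0 = 55.0 mL/cmH2O.
τ = R × C = 3.934 × 0.055 L/cmH2O = 0.2164 s.
t = −τ·ln(1 − 0.99) = −0.2164·ln(0.01) = 0.9966 s.

1.00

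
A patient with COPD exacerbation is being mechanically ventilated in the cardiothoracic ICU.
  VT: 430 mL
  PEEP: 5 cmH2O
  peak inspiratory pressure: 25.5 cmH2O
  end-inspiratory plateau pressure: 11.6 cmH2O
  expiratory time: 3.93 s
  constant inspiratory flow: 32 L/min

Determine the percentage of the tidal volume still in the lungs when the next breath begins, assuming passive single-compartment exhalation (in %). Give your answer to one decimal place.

9.9

Flow: 32 L/min ÷ 60 = 0.5333 L/s.
R = (PIP − Pplat)/V̇ = (25.5 − 11.6) / 0.5333 = 13.9/0.5333 = 26.064 cmH2O·s/L.
C = Vt/(Pplat − PEEP) = 430.0 / (11.6 − 5) = 430.0/6.6 = 65.152 mL/cmH2O.
τ = R × C = 26.064 × 0.06515 L/cmH2O = 1.698 s.
Fraction remaining at end-expiration = e^(−Te/τ) = e^(−3.93/1.698) = 0.09882 → 9.882%.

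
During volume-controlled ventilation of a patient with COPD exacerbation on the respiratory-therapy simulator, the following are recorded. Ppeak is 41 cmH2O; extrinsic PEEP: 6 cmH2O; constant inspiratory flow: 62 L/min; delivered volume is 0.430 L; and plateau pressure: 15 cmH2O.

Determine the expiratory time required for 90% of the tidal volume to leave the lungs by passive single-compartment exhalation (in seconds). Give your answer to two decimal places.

2.77

Flow: 62 L/min ÷ 60 = 1.0333 L/s.
R = (PIP − Pplat)/V̇ = (41 − 15) / 1.0333 = 26.0/1.0333 = 25.162 cmH2O·s/L.
C = Vt/(Pplat − PEEP) = 430.0 / (15 − 6) = 430.0/9.0 = 47.778 mL/cmH2O.
τ = R × C = 25.162 × 0.04778 L/cmH2O = 1.202 s.
t = −τ·ln(1 − 0.90) = −1.202·ln(0.1) = 2.768 s.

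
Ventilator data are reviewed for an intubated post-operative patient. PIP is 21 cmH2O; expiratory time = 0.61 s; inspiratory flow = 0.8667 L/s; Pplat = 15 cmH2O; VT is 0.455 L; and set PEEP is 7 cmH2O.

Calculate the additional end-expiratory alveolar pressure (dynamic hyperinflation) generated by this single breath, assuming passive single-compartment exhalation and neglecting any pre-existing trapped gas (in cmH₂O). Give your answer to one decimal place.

1.7

R = (PIP − Pplat)/V̇ = (21 − 15) / 0.8667 = 6.0/0.8667 = 6.923 cmH2O·s/L.
C = Vt/(Pplat − PEEP) = 455.0 / (15 − 7) = 455.0/8.0 = 56.875 mL/cmH2O.
τ = R × C = 6.923 × 0.05688 L/cmH2O = 0.3938 s.
Fraction remaining = e^(−Te/τ) = e^(−0.61/0.3938) = 0.2125; trapped volume = 455.0 × 0.2125 = 96.688 mL.
Additional alveolar pressure from trapping ≈ V_trapped / C = 96.688 / 56.875 = 1.7 cmH2O.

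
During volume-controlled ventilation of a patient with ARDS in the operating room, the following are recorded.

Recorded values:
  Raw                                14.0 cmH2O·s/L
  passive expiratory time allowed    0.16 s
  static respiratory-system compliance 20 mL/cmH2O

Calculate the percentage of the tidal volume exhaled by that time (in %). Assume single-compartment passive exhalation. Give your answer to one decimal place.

43.5

τ = R × C = 14.0 × 20 mL/cmH2O = 14.0 × 0.020 L/cmH2O = 0.28 s.
Passive exhalation: V(t)/V₀ = e^(−t/τ) = e^(−0.16/0.28) = 0.5647.
Fraction exhaled = 1 − 0.5647 = 0.4353 → 43.53%.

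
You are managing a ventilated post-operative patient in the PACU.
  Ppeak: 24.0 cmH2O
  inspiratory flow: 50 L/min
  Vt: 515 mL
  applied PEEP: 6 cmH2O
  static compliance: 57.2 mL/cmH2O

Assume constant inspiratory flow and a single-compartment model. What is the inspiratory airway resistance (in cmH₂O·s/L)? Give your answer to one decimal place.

Flow: 50 L/min ÷ 60 = 0.8333 L/s.
Equation of motion (constant flow): PIP = Vt/C + R·V̇ + PEEP.
R·V̇ = PIP − Vt/C − PEEP = 24.0 − 515/57.2 − 6 = 24.0 − 9.003 − 6 = 8.997 cmH2O.
R = 8.997 / 0.8333 = 10.797 cmH2O·s/L.

10.8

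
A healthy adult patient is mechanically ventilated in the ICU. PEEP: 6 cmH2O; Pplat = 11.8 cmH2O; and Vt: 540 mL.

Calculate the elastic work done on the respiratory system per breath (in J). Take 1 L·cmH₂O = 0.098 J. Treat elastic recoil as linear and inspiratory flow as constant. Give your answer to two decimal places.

0.15

Elastic work ≈ ½ × (Pplat − PEEP) × Vt = 0.5 × (11.8 − 6) × 0.540 L = 0.5 × 5.8 × 0.540 = 1.566 L·cmH2O.
× 0.098 J/(L·cmH2O) → 0.1535 J.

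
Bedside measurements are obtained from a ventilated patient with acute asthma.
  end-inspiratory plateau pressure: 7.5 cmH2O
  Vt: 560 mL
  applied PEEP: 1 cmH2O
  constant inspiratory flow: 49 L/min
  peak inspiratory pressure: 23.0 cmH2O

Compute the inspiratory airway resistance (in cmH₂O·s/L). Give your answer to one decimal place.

19.0

Flow: 49 L/min ÷ 60 = 0.8167 L/s.
Raw = (PIP − Pplat) / flow = (23.0 − 7.5) / 0.8167 = 15.5 / 0.8167 = 18.979 cmH2O·s/L.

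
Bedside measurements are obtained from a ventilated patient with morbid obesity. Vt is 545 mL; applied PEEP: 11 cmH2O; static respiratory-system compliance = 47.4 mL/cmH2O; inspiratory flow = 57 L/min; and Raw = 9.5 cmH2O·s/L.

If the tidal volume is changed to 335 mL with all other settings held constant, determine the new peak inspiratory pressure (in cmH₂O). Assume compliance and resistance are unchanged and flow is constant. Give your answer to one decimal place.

27.1

Flow: 57 L/min ÷ 60 = 0.95 L/s.
PIP = Vt/C + R·V̇ + PEEP (constant-flow equation of motion).
Only the elastic term changes: ΔPIP = ΔVt / C = (335 − 545) / 47.4 = -4.43 cmH2O.
Original PIP = 545/47.4 + 9.5×0.95 + 11 = 31.523 cmH2O; new PIP = 31.523 + (-4.43) = 27.093 cmH2O.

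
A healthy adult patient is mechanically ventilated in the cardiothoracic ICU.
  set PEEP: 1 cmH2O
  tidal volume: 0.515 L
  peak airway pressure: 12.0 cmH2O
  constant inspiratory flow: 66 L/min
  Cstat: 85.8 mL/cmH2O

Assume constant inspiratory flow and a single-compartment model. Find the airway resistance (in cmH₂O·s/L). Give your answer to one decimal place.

4.5

Flow: 66 L/min ÷ 60 = 1.1 L/s.
Equation of motion (constant flow): PIP = Vt/C + R·V̇ + PEEP.
R·V̇ = PIP − Vt/C − PEEP = 12.0 − 515/85.8 − 1 = 12.0 − 6.002 − 1 = 4.998 cmH2O.
R = 4.998 / 1.1 = 4.544 cmH2O·s/L.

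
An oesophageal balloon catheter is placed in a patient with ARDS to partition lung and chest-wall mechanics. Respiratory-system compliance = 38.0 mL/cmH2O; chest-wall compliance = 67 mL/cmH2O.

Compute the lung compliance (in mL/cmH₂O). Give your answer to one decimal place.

87.8

1/CL = 1/Crs − 1/Ccw.
1/CL = 1/38.0 − 1/67 = 0.01139.
CL = 87.796 mL/cmH2O.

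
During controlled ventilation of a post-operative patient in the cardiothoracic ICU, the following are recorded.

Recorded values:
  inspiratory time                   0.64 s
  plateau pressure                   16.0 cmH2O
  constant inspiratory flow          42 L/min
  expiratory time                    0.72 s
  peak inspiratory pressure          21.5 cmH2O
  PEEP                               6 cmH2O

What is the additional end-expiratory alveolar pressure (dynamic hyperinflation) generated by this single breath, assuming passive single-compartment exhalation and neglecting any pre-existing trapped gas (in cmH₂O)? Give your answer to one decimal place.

1.3

Flow: 42 L/min ÷ 60 = 0.7 L/s.
Vt = flow × Ti = 0.7 L/s × 0.64 s × 1000 mL/L = 448.0 mL.
R = (PIP − Pplat)/V̇ = (21.5 − 16.0) / 0.7 = 5.5/0.7 = 7.857 cmH2O·s/L.
C = Vt/(Pplat − PEEP) = 448.0 / (16.0 − 6) = 448.0/10.0 = 44.8 mL/cmH2O.
τ = R × C = 7.857 × 0.0448 L/cmH2O = 0.352 s.
Fraction remaining = e^(−Te/τ) = e^(−0.72/0.352) = 0.1293; trapped volume = 448.0 × 0.1293 = 57.926 mL.
Additional alveolar pressure from trapping ≈ V_trapped / C = 57.926 / 44.8 = 1.293 cmH2O.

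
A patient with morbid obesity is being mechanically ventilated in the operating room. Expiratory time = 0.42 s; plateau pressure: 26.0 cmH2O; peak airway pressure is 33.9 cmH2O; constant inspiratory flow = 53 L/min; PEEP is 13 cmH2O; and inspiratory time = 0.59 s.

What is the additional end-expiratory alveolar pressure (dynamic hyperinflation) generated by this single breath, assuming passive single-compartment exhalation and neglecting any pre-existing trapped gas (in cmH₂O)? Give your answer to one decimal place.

4.0

Flow: 53 L/min ÷ 60 = 0.8833 L/s.
Vt = flow × Ti = 0.8833 L/s × 0.59 s × 1000 mL/L = 521.15 mL.
R = (PIP − Pplat)/V̇ = (33.9 − 26.0) / 0.8833 = 7.9/0.8833 = 8.944 cmH2O·s/L.
C = Vt/(Pplat − PEEP) = 521.15 / (26.0 − 13) = 521.15/13.0 = 40.088 mL/cmH2O.
τ = R × C = 8.944 × 0.04009 L/cmH2O = 0.3586 s.
Fraction remaining = e^(−Te/τ) = e^(−0.42/0.3586) = 0.31; trapped volume = 521.15 × 0.31 = 161.56 mL.
Additional alveolar pressure from trapping ≈ V_trapped / C = 161.56 / 40.088 = 4.03 cmH2O.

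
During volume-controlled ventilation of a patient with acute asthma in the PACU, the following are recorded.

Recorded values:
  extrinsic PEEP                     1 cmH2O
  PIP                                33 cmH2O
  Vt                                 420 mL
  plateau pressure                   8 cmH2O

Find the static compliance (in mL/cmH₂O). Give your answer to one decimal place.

Cstat = Vt / (Pplat − PEEP) = 420 / (8 − 1) = 420 / 7.0 = 60.0 mL/cmH2O.

60.0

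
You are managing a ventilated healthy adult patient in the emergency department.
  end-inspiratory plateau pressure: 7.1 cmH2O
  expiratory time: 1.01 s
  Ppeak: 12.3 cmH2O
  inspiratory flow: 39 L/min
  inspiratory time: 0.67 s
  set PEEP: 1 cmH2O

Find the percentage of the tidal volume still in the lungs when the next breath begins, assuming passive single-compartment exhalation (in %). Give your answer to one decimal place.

Flow: 39 L/min ÷ 60 = 0.65 L/s.
Vt = flow × Ti = 0.65 L/s × 0.67 s × 1000 mL/L = 435.5 mL.
R = (PIP − Pplat)/V̇ = (12.3 − 7.1) / 0.65 = 5.2/0.65 = 8.0 cmH2O·s/L.
C = Vt/(Pplat − PEEP) = 435.5 / (7.1 − 1) = 435.5/6.1 = 71.393 mL/cmH2O.
τ = R × C = 8.0 × 0.07139 L/cmH2O = 0.5711 s.
Fraction remaining at end-expiration = e^(−Te/τ) = e^(−1.01/0.5711) = 0.1706 → 17.06%.

17.1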